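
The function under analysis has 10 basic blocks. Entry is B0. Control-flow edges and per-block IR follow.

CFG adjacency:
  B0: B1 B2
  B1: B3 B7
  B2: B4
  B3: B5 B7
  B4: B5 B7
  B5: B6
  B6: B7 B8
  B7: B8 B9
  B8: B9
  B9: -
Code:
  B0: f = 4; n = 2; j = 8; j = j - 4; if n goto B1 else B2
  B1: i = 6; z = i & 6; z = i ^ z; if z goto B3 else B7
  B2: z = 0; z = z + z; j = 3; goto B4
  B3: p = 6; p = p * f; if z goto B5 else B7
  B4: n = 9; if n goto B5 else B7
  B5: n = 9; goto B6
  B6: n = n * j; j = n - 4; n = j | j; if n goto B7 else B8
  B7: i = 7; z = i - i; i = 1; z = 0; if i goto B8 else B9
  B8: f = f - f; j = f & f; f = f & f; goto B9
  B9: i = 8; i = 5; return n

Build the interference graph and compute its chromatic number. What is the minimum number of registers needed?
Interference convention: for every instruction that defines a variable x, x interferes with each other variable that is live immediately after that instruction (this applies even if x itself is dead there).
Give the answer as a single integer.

Block summaries:
  B0: def={f,j,n} ue=∅
  B1: def={i,z} ue=∅
  B2: def={j,z} ue=∅
  B3: def={p} ue={f,z}
  B4: def={n} ue=∅
  B5: def={n} ue=∅
  B6: def={j,n} ue={j,n}
  B7: def={i,z} ue=∅
  B8: def={f,j} ue={f}
  B9: def={i} ue={n}

Live sets:
  B0 li=∅ lo={f,j,n}
  B1 li={f,j,n} lo={f,j,n,z}
  B2 li={f} lo={f,j}
  B3 li={f,j,n,z} lo={f,j,n}
  B4 li={f,j} lo={f,j,n}
  B5 li={f,j} lo={f,j,n}
  B6 li={f,j,n} lo={f,n}
  B7 li={f,n} lo={f,n}
  B8 li={f,n} lo={n}
  B9 li={n} lo=∅

Interfere edges:
  f↔{i,j,n,p,z}
  i↔{f,j,n,z}
  j↔{f,i,n,p,z}
  n↔{f,i,j,p,z}
  p↔{f,j,n,z}
  z↔{f,i,j,n,p}

Registers:
  lower bound: {f,i,j,n,z} mutually conflict ⇒ χ ≥ 5
  assign f→R0 i→R4 j→R1 n→R2 p→R4 z→R3 — no edge inside a register ⇒ χ ≤ 5
  χ = 5

Answer: 5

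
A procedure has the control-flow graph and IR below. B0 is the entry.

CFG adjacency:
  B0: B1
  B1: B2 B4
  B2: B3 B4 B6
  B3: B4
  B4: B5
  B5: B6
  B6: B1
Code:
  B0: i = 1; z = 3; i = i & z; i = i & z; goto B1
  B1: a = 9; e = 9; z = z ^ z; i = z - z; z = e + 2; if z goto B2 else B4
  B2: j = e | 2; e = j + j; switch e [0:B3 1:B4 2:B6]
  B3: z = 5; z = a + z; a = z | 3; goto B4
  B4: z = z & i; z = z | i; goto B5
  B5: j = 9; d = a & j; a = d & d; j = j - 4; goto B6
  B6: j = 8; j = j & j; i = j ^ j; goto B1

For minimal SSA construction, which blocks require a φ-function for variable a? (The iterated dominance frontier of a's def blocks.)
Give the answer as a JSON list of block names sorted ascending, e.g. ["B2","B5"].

Answer: ["B1", "B4", "B6"]

Derivation:
idom tree: B1←B0 B2←B1 B3←B2 B4←B1 B5←B4 B6←B1
Dom at joins:
  B1: preds {B0,B6}: {B0} ∩ {B0,B1,B6} = {B0}; idom=B0
  B4: preds {B1,B2,B3}: {B0,B1} ∩ {B0,B1,B2} ∩ {B0,B1,B2,B3} = {B0,B1}; idom=B1
  B6: preds {B2,B5}: {B0,B1,B2} ∩ {B0,B1,B4,B5} = {B0,B1}; idom=B1

DF walk-up:
  join B1 pred B0: · stop@B0
  join B1 pred B6: B6→B1 stop@B0
  join B4 pred B1: · stop@B1
  join B4 pred B2: B2 stop@B1
  join B4 pred B3: B3→B2 stop@B1
  join B6 pred B2: B2 stop@B1
  join B6 pred B5: B5→B4 stop@B1
  B0 → ∅
  B1 → {B1}
  B2 → {B4,B6}
  B3 → {B4}
  B4 → {B6}
  B5 → {B6}
  B6 → {B1}

φ for a: defs {B1,B3,B5}
  DF⁺ = {B1,B4,B6}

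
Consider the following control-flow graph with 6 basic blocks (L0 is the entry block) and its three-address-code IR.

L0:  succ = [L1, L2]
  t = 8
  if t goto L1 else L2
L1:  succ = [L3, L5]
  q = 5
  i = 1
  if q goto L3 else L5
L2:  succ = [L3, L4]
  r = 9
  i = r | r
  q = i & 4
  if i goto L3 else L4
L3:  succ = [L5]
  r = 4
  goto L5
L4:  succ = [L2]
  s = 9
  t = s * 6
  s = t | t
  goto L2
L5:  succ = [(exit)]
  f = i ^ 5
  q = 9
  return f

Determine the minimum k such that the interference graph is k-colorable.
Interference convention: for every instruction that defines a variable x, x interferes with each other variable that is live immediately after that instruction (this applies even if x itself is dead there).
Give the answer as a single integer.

Per-block:
  L0: def={t} ue=∅
  L1: def={i,q} ue=∅
  L2: def={i,q,r} ue=∅
  L3: def={r} ue=∅
  L4: def={s,t} ue=∅
  L5: def={f,q} ue={i}

Backward fixpoint:
  live L0: ∅→∅
  live L1: ∅→{i}
  live L2: ∅→{i}
  live L3: {i}→{i}
  live L4: ∅→∅
  live L5: {i}→∅

Interference:
  f↔{q}
  i↔{q,r}
  q↔{f,i}
  r↔{i}
  s↔∅
  t↔∅

Chromatic number:
  lower bound: {f,q} mutually conflict ⇒ χ ≥ 2
  2-colouring: r0={f,i,s,t}  r1={q,r}
  χ = 2

Answer: 2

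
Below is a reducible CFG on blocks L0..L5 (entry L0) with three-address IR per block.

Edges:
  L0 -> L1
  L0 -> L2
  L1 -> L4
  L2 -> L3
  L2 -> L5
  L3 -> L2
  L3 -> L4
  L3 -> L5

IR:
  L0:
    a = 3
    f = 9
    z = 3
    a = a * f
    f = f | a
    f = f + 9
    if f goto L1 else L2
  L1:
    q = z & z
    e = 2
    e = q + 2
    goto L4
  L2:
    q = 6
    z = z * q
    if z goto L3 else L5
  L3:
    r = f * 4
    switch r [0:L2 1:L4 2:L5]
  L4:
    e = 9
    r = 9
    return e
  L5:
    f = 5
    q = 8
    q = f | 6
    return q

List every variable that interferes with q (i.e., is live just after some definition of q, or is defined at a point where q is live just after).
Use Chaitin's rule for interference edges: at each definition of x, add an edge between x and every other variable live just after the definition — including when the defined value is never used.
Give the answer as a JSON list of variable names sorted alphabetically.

Answer: ["e", "f", "z"]

Working:
def/use:
  L0 def {a,f,z} use ∅
  L1 def {e,q} use {z}
  L2 def {q,z} use {z}
  L3 def {r} use {f}
  L4 def {e,r} use ∅
  L5 def {f,q} use ∅

Backward fixpoint:
  L0 li=∅ lo={f,z}
  L1 li={z} lo=∅
  L2 li={f,z} lo={f,z}
  L3 li={f,z} lo={f,z}
  L4 li=∅ lo=∅
  L5 li=∅ lo=∅

Interfere edges:
  a — {f,z}
  e — {q,r}
  f — {a,q,r,z}
  q — {e,f,z}
  r — {e,f,z}
  z — {a,f,q,r}

N(q) = ["e", "f", "z"]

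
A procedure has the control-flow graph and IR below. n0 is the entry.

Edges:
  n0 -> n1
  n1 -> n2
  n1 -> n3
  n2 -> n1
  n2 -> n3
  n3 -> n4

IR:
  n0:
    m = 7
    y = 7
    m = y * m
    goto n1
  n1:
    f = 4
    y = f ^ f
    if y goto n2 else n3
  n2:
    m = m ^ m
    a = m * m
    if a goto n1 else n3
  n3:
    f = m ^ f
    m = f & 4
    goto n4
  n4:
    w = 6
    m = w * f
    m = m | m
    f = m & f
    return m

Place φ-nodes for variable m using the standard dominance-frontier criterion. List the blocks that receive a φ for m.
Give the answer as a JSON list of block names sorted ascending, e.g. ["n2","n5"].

idom tree: n1←n0 n2←n1 n3←n1 n4←n3
Dom∩ at merges:
  n1: preds {n0,n2}: {n0} ∩ {n0,n1,n2} = {n0}; idom=n0
  n3: preds {n1,n2}: {n0,n1} ∩ {n0,n1,n2} = {n0,n1}; idom=n1

DF derivation:
  n1←n0: walk · to n0
  n1←n2: walk n2→n1 to n0
  n3←n1: walk · to n1
  n3←n2: walk n2 to n1
  n0 → ∅
  n1 → {n1}
  n2 → {n1,n3}
  n3 → ∅
  n4 → ∅

φ for m: defs {n0,n2,n3,n4}
  DF⁺ = {n1,n3}

Answer: ["n1", "n3"]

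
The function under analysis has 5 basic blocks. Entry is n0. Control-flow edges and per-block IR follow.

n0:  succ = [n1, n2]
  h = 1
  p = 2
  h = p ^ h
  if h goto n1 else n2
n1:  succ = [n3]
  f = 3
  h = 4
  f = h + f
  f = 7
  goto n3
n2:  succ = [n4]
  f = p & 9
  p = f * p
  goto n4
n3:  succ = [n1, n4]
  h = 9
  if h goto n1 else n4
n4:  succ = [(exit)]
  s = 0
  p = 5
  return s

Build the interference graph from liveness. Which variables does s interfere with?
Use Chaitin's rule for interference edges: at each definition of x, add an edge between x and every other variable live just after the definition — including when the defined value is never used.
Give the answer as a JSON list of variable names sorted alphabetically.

Block summaries:
  n0: {h,p} / ∅
  n1: {f,h} / ∅
  n2: {f,p} / {p}
  n3: {h} / ∅
  n4: {p,s} / ∅

Liveness:
  live n0: ∅→{p}
  live n1: ∅→∅
  live n2: {p}→∅
  live n3: ∅→∅
  live n4: ∅→∅

Interfere edges:
  f — {h,p}
  h — {f,p}
  p — {f,h,s}
  s — {p}

N(s) = ["p"]

Answer: ["p"]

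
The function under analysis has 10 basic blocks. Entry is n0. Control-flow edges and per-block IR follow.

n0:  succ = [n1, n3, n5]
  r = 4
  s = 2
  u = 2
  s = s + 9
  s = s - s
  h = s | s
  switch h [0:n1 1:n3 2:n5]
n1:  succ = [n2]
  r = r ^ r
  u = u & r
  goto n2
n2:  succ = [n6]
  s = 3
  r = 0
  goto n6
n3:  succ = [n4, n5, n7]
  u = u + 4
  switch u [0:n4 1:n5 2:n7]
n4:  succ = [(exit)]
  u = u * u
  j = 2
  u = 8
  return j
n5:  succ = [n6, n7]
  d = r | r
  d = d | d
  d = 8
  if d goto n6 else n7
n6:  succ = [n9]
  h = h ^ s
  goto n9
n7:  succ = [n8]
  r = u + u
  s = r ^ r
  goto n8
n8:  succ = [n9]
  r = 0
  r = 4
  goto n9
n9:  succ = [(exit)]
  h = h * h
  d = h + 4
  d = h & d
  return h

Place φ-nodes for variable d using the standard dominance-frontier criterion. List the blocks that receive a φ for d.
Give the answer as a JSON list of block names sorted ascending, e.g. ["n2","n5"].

idom tree: n1←n0 n2←n1 n3←n0 n4←n3 n5←n0 n6←n0 n7←n0 n8←n7 n9←n0
Join-block Dom:
  n5: preds {n0,n3}: {n0} ∩ {n0,n3} = {n0}; idom=n0
  n6: preds {n2,n5}: {n0,n1,n2} ∩ {n0,n5} = {n0}; idom=n0
  n7: preds {n3,n5}: {n0,n3} ∩ {n0,n5} = {n0}; idom=n0
  n9: preds {n6,n8}: {n0,n6} ∩ {n0,n7,n8} = {n0}; idom=n0

DF derivation:
  n5←n0: walk · to n0
  n5←n3: walk n3 to n0
  n6←n2: walk n2→n1 to n0
  n6←n5: walk n5 to n0
  n7←n3: walk n3 to n0
  n7←n5: walk n5 to n0
  n9←n6: walk n6 to n0
  n9←n8: walk n8→n7 to n0
  n0: DF=∅
  n1: DF={n6}
  n2: DF={n6}
  n3: DF={n5,n7}
  n4: DF=∅
  n5: DF={n6,n7}
  n6: DF={n9}
  n7: DF={n9}
  n8: DF={n9}
  n9: DF=∅

φ for d: defs {n5,n9}
  DF⁺ = {n6,n7,n9}

Answer: ["n6", "n7", "n9"]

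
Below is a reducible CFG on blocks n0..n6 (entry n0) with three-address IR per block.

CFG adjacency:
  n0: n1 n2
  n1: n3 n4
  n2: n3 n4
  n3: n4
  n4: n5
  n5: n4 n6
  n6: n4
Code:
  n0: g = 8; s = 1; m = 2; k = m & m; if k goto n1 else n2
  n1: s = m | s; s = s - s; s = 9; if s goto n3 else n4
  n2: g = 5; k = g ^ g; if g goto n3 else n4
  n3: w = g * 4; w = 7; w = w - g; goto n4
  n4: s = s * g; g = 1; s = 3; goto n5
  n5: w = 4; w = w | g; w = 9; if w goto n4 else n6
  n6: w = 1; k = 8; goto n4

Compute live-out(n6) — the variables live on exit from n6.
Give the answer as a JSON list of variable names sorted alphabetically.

Per-block:
  n0: {g,k,m,s} / ∅
  n1: {s} / {m,s}
  n2: {g,k} / ∅
  n3: {w} / {g}
  n4: {g,s} / {g,s}
  n5: {w} / {g}
  n6: {k,w} / ∅

Live sets:
  n0 li=∅ lo={g,m,s}
  n1 li={g,m,s} lo={g,s}
  n2 li={s} lo={g,s}
  n3 li={g,s} lo={g,s}
  n4 li={g,s} lo={g,s}
  n5 li={g,s} lo={g,s}
  n6 li={g,s} lo={g,s}

live-out(n6) = ["g", "s"]

Answer: ["g", "s"]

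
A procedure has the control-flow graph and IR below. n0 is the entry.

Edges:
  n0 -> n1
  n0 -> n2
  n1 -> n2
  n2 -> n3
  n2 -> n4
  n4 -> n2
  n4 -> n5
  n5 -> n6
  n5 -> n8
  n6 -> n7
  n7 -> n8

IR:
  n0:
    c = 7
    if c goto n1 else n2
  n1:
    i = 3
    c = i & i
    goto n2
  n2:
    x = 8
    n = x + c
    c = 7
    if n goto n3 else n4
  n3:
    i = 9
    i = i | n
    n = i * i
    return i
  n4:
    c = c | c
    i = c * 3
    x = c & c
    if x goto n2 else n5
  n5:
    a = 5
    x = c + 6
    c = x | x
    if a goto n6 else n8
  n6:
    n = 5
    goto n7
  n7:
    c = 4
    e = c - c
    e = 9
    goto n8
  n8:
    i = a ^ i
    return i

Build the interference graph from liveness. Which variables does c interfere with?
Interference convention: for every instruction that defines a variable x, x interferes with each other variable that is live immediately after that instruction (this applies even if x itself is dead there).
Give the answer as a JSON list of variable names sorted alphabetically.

Per-block:
  n0: def={c} ue=∅
  n1: def={c,i} ue=∅
  n2: def={c,n,x} ue={c}
  n3: def={i,n} ue={n}
  n4: def={c,i,x} ue={c}
  n5: def={a,c,x} ue={c}
  n6: def={n} ue=∅
  n7: def={c,e} ue=∅
  n8: def={i} ue={a,i}

Liveness:
  n0: in=∅ out={c}
  n1: in=∅ out={c}
  n2: in={c} out={c,n}
  n3: in={n} out=∅
  n4: in={c} out={c,i}
  n5: in={c,i} out={a,i}
  n6: in={a,i} out={a,i}
  n7: in={a,i} out={a,i}
  n8: in={a,i} out=∅

Interfere edges:
  a: {c,e,i,n,x}
  c: {a,i,n,x}
  e: {a,i}
  i: {a,c,e,n,x}
  n: {a,c,i}
  x: {a,c,i}

N(c) = ["a", "i", "n", "x"]

Answer: ["a", "i", "n", "x"]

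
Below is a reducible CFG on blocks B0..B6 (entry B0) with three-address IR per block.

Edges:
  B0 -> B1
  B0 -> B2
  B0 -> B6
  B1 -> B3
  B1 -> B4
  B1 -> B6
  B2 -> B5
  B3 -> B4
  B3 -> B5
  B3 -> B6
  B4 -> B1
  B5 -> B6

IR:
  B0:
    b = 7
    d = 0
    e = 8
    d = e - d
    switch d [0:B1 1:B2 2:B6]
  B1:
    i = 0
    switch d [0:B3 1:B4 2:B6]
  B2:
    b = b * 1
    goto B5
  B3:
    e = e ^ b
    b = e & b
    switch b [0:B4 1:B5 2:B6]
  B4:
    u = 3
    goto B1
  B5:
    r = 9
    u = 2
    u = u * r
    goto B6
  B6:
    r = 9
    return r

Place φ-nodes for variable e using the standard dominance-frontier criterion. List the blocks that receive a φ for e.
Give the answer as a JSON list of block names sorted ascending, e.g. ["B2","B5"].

Answer: ["B1", "B4", "B5", "B6"]

Working:
idom tree: B1←B0 B2←B0 B3←B1 B4←B1 B5←B0 B6←B0
Join-block Dom:
  B1: preds {B0,B4}: {B0} ∩ {B0,B1,B4} = {B0}; idom=B0
  B4: preds {B1,B3}: {B0,B1} ∩ {B0,B1,B3} = {B0,B1}; idom=B1
  B5: preds {B2,B3}: {B0,B2} ∩ {B0,B1,B3} = {B0}; idom=B0
  B6: preds {B0,B1,B3,B5}: {B0} ∩ {B0,B1} ∩ {B0,B1,B3} ∩ {B0,B5} = {B0}; idom=B0

DF walk-up:
  join B1 pred B0: · stop@B0
  join B1 pred B4: B4→B1 stop@B0
  join B4 pred B1: · stop@B1
  join B4 pred B3: B3 stop@B1
  join B5 pred B2: B2 stop@B0
  join B5 pred B3: B3→B1 stop@B0
  join B6 pred B0: · stop@B0
  join B6 pred B1: B1 stop@B0
  join B6 pred B3: B3→B1 stop@B0
  join B6 pred B5: B5 stop@B0
  B0: DF=∅
  B1: DF={B1,B5,B6}
  B2: DF={B5}
  B3: DF={B4,B5,B6}
  B4: DF={B1}
  B5: DF={B6}
  B6: DF=∅

φ for e: defs {B0,B3}
  DF⁺ = {B1,B4,B5,B6}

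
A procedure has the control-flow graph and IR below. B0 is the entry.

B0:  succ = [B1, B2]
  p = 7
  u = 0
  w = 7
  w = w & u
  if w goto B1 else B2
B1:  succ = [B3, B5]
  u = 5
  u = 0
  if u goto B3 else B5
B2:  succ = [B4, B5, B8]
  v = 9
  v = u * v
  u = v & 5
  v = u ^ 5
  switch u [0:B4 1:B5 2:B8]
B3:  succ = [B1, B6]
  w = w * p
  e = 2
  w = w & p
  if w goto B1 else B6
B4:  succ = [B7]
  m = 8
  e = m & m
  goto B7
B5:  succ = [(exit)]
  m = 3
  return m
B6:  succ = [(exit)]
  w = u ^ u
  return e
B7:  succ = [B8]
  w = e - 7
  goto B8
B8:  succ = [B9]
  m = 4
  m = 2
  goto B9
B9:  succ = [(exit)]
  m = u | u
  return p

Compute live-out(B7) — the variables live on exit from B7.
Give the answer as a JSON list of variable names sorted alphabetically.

def/use:
  B0: {p,u,w} / ∅
  B1: {u} / ∅
  B2: {u,v} / {u}
  B3: {e,w} / {p,w}
  B4: {e,m} / ∅
  B5: {m} / ∅
  B6: {w} / {e,u}
  B7: {w} / {e}
  B8: {m} / ∅
  B9: {m} / {p,u}

Backward fixpoint:
  live B0: ∅→{p,u,w}
  live B1: {p,w}→{p,u,w}
  live B2: {p,u}→{p,u}
  live B3: {p,u,w}→{e,p,u,w}
  live B4: {p,u}→{e,p,u}
  live B5: ∅→∅
  live B6: {e,u}→∅
  live B7: {e,p,u}→{p,u}
  live B8: {p,u}→{p,u}
  live B9: {p,u}→∅

live-out(B7) = ["p", "u"]

Answer: ["p", "u"]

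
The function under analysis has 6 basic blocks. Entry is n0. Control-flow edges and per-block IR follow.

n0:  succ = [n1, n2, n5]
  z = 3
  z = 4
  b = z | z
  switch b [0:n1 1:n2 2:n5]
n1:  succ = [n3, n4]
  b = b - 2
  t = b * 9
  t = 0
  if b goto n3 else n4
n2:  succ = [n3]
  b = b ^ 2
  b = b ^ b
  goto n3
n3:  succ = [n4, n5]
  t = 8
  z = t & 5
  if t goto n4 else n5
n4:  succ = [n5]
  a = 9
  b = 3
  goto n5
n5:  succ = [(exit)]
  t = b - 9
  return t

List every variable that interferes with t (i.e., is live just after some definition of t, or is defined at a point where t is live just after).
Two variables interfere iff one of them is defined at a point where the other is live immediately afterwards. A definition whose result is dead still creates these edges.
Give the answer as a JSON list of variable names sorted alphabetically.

Answer: ["b", "z"]

Derivation:
Block summaries:
  n0 def {b,z} use ∅
  n1 def {b,t} use {b}
  n2 def {b} use {b}
  n3 def {t,z} use ∅
  n4 def {a,b} use ∅
  n5 def {t} use {b}

Backward fixpoint:
  n0 li=∅ lo={b}
  n1 li={b} lo={b}
  n2 li={b} lo={b}
  n3 li={b} lo={b}
  n4 li=∅ lo={b}
  n5 li={b} lo=∅

Conflict graph:
  a — ∅
  b — {t,z}
  t — {b,z}
  z — {b,t}

N(t) = ["b", "z"]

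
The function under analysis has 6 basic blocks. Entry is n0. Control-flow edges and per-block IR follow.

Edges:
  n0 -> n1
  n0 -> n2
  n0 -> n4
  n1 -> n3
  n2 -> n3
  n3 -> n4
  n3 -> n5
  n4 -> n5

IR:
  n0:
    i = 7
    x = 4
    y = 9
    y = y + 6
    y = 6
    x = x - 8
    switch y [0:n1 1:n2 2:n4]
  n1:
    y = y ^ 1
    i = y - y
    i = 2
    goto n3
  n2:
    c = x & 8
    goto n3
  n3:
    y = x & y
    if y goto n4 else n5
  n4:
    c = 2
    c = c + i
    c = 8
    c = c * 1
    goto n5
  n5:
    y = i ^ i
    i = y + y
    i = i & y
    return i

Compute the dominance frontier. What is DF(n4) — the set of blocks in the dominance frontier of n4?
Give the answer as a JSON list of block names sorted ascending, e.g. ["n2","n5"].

Answer: ["n5"]

Derivation:
idom tree: n1←n0 n2←n0 n3←n0 n4←n0 n5←n0
Join-block Dom:
  n3: preds {n1,n2}: {n0,n1} ∩ {n0,n2} = {n0}; idom=n0
  n4: preds {n0,n3}: {n0} ∩ {n0,n3} = {n0}; idom=n0
  n5: preds {n3,n4}: {n0,n3} ∩ {n0,n4} = {n0}; idom=n0

DF walk-up:
  join n3 pred n1: n1 stop@n0
  join n3 pred n2: n2 stop@n0
  join n4 pred n0: · stop@n0
  join n4 pred n3: n3 stop@n0
  join n5 pred n3: n3 stop@n0
  join n5 pred n4: n4 stop@n0
  DF(n0)=∅
  DF(n1)={n3}
  DF(n2)={n3}
  DF(n3)={n4,n5}
  DF(n4)={n5}
  DF(n5)=∅

DF(n4) = ["n5"]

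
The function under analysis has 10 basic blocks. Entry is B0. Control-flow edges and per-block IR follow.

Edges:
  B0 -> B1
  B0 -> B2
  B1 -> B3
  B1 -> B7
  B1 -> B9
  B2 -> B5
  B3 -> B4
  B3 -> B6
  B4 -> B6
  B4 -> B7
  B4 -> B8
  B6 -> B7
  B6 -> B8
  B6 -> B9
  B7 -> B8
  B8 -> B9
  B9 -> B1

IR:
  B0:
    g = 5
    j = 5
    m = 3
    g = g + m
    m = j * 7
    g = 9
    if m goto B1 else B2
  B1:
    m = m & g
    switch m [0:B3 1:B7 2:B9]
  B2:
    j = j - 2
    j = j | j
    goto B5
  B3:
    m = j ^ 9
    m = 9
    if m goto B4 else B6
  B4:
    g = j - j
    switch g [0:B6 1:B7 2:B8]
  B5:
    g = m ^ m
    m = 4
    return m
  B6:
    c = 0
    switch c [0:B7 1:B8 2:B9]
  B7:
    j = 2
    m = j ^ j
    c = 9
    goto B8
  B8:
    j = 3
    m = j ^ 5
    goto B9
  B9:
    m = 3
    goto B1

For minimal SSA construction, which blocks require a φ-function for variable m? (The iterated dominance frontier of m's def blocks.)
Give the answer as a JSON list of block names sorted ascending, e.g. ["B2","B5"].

Answer: ["B1", "B7", "B8", "B9"]

Working:
idom tree: B1←B0 B2←B0 B3←B1 B4←B3 B5←B2 B6←B3 B7←B1 B8←B1 B9←B1
Join-block Dom:
  B1: preds {B0,B9}: {B0} ∩ {B0,B1,B9} = {B0}; idom=B0
  B6: preds {B3,B4}: {B0,B1,B3} ∩ {B0,B1,B3,B4} = {B0,B1,B3}; idom=B3
  B7: preds {B1,B4,B6}: {B0,B1} ∩ {B0,B1,B3,B4} ∩ {B0,B1,B3,B6} = {B0,B1}; idom=B1
  B8: preds {B4,B6,B7}: {B0,B1,B3,B4} ∩ {B0,B1,B3,B6} ∩ {B0,B1,B7} = {B0,B1}; idom=B1
  B9: preds {B1,B6,B8}: {B0,B1} ∩ {B0,B1,B3,B6} ∩ {B0,B1,B8} = {B0,B1}; idom=B1

Frontier:
  B1←B0: walk · to B0
  B1←B9: walk B9→B1 to B0
  B6←B3: walk · to B3
  B6←B4: walk B4 to B3
  B7←B1: walk · to B1
  B7←B4: walk B4→B3 to B1
  B7←B6: walk B6→B3 to B1
  B8←B4: walk B4→B3 to B1
  B8←B6: walk B6→B3 to B1
  B8←B7: walk B7 to B1
  B9←B1: walk · to B1
  B9←B6: walk B6→B3 to B1
  B9←B8: walk B8 to B1
  DF(B0)=∅
  DF(B1)={B1}
  DF(B2)=∅
  DF(B3)={B7,B8,B9}
  DF(B4)={B6,B7,B8}
  DF(B5)=∅
  DF(B6)={B7,B8,B9}
  DF(B7)={B8}
  DF(B8)={B9}
  DF(B9)={B1}

φ for m: defs {B0,B1,B3,B5,B7,B8,B9}
  DF⁺ = {B1,B7,B8,B9}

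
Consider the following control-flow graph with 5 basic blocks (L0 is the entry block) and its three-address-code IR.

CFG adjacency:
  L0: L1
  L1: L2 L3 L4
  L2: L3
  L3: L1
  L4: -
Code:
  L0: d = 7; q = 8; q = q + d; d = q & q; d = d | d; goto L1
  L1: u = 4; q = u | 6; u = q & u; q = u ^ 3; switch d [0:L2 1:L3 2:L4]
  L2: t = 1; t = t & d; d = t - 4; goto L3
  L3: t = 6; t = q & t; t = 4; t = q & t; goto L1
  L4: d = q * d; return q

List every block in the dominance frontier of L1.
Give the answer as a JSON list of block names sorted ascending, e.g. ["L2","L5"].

Answer: ["L1"]

Derivation:
idom tree: L1←L0 L2←L1 L3←L1 L4←L1
Dom at joins:
  L1: preds {L0,L3}: {L0} ∩ {L0,L1,L3} = {L0}; idom=L0
  L3: preds {L1,L2}: {L0,L1} ∩ {L0,L1,L2} = {L0,L1}; idom=L1

DF walk-up:
  L1←L0: walk · to L0
  L1←L3: walk L3→L1 to L0
  L3←L1: walk · to L1
  L3←L2: walk L2 to L1
  L0 → ∅
  L1 → {L1}
  L2 → {L3}
  L3 → {L1}
  L4 → ∅

DF(L1) = ["L1"]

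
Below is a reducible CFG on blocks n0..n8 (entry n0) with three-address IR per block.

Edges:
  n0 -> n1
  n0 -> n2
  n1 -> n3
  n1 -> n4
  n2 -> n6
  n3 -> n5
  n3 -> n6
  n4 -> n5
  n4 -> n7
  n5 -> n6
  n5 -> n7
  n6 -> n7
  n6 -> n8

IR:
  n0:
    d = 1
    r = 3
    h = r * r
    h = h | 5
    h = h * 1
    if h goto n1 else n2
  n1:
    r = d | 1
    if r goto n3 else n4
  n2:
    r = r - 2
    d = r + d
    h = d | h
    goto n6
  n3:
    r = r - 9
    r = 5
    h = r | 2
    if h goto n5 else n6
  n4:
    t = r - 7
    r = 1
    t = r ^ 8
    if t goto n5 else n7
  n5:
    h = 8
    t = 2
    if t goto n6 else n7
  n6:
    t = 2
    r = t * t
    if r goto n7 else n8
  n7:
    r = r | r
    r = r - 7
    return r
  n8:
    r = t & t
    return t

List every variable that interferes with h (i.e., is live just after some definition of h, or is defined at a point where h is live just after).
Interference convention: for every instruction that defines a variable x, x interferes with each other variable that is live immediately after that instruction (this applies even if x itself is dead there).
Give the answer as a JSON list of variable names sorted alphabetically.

Answer: ["d", "r"]

Working:
def/use:
  n0 def {d,h,r} use ∅
  n1 def {r} use {d}
  n2 def {d,h,r} use {d,h,r}
  n3 def {h,r} use {r}
  n4 def {r,t} use {r}
  n5 def {h,t} use ∅
  n6 def {r,t} use ∅
  n7 def {r} use {r}
  n8 def {r} use {t}

Live sets:
  live n0: ∅→{d,h,r}
  live n1: {d}→{r}
  live n2: {d,h,r}→∅
  live n3: {r}→{r}
  live n4: {r}→{r}
  live n5: {r}→{r}
  live n6: ∅→{r,t}
  live n7: {r}→∅
  live n8: {t}→∅

Interference:
  d↔{h,r}
  h↔{d,r}
  r↔{d,h,t}
  t↔{r}

N(h) = ["d", "r"]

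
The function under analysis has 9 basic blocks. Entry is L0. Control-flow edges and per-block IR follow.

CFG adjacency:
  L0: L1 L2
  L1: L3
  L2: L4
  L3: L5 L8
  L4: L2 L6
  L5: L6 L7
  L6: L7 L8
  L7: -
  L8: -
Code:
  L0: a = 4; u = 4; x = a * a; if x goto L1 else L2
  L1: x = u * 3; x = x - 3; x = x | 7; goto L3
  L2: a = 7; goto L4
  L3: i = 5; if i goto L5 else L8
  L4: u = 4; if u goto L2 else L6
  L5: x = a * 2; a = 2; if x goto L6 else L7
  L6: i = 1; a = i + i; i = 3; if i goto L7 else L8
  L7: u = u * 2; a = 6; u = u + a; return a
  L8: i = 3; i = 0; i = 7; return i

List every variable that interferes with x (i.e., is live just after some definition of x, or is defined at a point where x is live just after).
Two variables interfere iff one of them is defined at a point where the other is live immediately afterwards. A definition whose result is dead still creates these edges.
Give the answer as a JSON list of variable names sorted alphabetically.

def/use:
  L0: def={a,u,x} ue=∅
  L1: def={x} ue={u}
  L2: def={a} ue=∅
  L3: def={i} ue=∅
  L4: def={u} ue=∅
  L5: def={a,x} ue={a}
  L6: def={a,i} ue=∅
  L7: def={a,u} ue={u}
  L8: def={i} ue=∅

Live sets:
  L0 li=∅ lo={a,u}
  L1 li={a,u} lo={a,u}
  L2 li=∅ lo=∅
  L3 li={a,u} lo={a,u}
  L4 li=∅ lo={u}
  L5 li={a,u} lo={u}
  L6 li={u} lo={u}
  L7 li={u} lo=∅
  L8 li=∅ lo=∅

Conflict graph:
  a↔{i,u,x}
  i↔{a,u}
  u↔{a,i,x}
  x↔{a,u}

N(x) = ["a", "u"]

Answer: ["a", "u"]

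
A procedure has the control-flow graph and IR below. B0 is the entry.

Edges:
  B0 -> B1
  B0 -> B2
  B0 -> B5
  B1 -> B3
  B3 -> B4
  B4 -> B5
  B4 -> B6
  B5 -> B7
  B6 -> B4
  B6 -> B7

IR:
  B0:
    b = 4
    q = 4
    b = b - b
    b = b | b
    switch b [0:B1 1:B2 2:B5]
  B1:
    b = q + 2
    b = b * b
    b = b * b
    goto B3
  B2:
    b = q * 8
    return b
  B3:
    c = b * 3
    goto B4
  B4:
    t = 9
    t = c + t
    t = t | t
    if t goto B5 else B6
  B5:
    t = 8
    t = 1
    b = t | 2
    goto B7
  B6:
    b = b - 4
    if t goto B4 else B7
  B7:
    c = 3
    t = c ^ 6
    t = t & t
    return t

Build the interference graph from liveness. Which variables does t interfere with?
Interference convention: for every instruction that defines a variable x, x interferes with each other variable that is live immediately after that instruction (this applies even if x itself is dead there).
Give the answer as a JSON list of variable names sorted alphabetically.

Block summaries:
  B0: {b,q} / ∅
  B1: {b} / {q}
  B2: {b} / {q}
  B3: {c} / {b}
  B4: {t} / {c}
  B5: {b,t} / ∅
  B6: {b} / {b,t}
  B7: {c,t} / ∅

Backward fixpoint:
  live B0: ∅→{q}
  live B1: {q}→{b}
  live B2: {q}→∅
  live B3: {b}→{b,c}
  live B4: {b,c}→{b,c,t}
  live B5: ∅→∅
  live B6: {b,c,t}→{b,c}
  live B7: ∅→∅

Interference:
  b — {c,q,t}
  c — {b,t}
  q — {b}
  t — {b,c}

N(t) = ["b", "c"]

Answer: ["b", "c"]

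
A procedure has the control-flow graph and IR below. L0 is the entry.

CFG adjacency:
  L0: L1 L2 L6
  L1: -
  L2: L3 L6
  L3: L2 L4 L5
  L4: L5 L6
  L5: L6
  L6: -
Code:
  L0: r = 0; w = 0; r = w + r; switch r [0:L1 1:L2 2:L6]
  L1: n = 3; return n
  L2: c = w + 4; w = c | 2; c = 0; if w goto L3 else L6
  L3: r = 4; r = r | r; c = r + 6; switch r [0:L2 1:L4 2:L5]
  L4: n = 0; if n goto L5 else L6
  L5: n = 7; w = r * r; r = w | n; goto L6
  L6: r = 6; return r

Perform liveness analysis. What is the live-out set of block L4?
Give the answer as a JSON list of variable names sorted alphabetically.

Answer: ["r"]

Derivation:
Per-block:
  L0: def={r,w} ue=∅
  L1: def={n} ue=∅
  L2: def={c,w} ue={w}
  L3: def={c,r} ue=∅
  L4: def={n} ue=∅
  L5: def={n,r,w} ue={r}
  L6: def={r} ue=∅

Liveness:
  live L0: ∅→{w}
  live L1: ∅→∅
  live L2: {w}→{w}
  live L3: {w}→{r,w}
  live L4: {r}→{r}
  live L5: {r}→∅
  live L6: ∅→∅

live-out(L4) = ["r"]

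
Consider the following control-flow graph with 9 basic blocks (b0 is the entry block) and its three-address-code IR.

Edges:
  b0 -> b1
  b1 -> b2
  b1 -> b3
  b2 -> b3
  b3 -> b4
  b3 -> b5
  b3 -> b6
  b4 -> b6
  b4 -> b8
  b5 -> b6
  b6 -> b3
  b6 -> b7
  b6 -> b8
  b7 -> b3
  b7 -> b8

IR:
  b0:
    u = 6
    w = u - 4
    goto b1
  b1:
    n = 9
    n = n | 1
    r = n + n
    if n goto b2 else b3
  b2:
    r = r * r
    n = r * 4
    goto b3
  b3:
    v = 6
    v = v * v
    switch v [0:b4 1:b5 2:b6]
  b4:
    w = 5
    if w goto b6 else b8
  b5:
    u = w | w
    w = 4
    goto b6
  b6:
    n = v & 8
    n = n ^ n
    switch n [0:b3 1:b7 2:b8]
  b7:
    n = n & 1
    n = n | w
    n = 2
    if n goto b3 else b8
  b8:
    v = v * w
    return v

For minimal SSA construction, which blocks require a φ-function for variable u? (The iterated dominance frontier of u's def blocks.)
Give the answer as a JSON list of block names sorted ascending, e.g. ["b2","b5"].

Answer: ["b3", "b6", "b8"]

Analysis:
idom tree: b1←b0 b2←b1 b3←b1 b4←b3 b5←b3 b6←b3 b7←b6 b8←b3
Join-block Dom:
  b3: preds {b1,b2,b6,b7}: {b0,b1} ∩ {b0,b1,b2} ∩ {b0,b1,b3,b6} ∩ {b0,b1,b3,b6,b7} = {b0,b1}; idom=b1
  b6: preds {b3,b4,b5}: {b0,b1,b3} ∩ {b0,b1,b3,b4} ∩ {b0,b1,b3,b5} = {b0,b1,b3}; idom=b3
  b8: preds {b4,b6,b7}: {b0,b1,b3,b4} ∩ {b0,b1,b3,b6} ∩ {b0,b1,b3,b6,b7} = {b0,b1,b3}; idom=b3

DF walk-up:
  join b3 pred b1: · stop@b1
  join b3 pred b2: b2 stop@b1
  join b3 pred b6: b6→b3 stop@b1
  join b3 pred b7: b7→b6→b3 stop@b1
  join b6 pred b3: · stop@b3
  join b6 pred b4: b4 stop@b3
  join b6 pred b5: b5 stop@b3
  join b8 pred b4: b4 stop@b3
  join b8 pred b6: b6 stop@b3
  join b8 pred b7: b7→b6 stop@b3
  DF(b0)=∅
  DF(b1)=∅
  DF(b2)={b3}
  DF(b3)={b3}
  DF(b4)={b6,b8}
  DF(b5)={b6}
  DF(b6)={b3,b8}
  DF(b7)={b3,b8}
  DF(b8)=∅

φ for u: defs {b0,b5}
  DF⁺ = {b3,b6,b8}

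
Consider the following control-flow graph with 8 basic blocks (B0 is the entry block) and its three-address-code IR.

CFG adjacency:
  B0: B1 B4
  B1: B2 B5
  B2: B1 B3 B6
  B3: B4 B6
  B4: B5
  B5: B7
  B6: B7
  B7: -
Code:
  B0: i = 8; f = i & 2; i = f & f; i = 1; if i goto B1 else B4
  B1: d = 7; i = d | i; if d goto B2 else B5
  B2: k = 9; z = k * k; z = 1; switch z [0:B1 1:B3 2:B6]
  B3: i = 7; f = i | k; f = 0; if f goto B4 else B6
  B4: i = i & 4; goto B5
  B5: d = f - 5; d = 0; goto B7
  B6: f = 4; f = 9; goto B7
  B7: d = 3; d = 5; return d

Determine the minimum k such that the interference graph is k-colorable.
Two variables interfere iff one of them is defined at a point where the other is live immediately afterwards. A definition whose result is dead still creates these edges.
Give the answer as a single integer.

Per-block:
  B0 def {f,i} use ∅
  B1 def {d,i} use {i}
  B2 def {k,z} use ∅
  B3 def {f,i} use {k}
  B4 def {i} use {i}
  B5 def {d} use {f}
  B6 def {f} use ∅
  B7 def {d} use ∅

Backward fixpoint:
  live B0: ∅→{f,i}
  live B1: {f,i}→{f,i}
  live B2: {f,i}→{f,i,k}
  live B3: {k}→{f,i}
  live B4: {f,i}→{f}
  live B5: {f}→∅
  live B6: ∅→∅
  live B7: ∅→∅

Interference:
  d↔{f,i}
  f↔{d,i,k,z}
  i↔{d,f,k,z}
  k↔{f,i,z}
  z↔{f,i,k}

Colouring:
  clique {f,i,k,z} ⇒ need ≥ 4
  assign d→R2 f→R0 i→R1 k→R2 z→R3 — no edge inside a register ⇒ χ ≤ 4
  χ = 4

Answer: 4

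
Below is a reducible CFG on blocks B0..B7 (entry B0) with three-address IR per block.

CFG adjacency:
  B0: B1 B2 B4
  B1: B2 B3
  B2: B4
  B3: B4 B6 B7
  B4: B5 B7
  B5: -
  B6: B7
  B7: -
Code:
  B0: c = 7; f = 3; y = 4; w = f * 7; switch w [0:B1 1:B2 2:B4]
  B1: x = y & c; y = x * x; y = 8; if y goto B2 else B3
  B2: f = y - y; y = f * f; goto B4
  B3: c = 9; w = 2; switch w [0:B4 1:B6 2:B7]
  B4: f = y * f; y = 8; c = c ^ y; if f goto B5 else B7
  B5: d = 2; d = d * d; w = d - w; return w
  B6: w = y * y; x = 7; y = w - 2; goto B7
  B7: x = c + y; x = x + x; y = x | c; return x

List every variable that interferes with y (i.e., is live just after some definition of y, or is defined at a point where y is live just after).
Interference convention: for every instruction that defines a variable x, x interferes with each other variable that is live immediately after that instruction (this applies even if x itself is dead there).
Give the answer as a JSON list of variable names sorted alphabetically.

Answer: ["c", "f", "w", "x"]

Derivation:
def/use:
  B0: def={c,f,w,y} ue=∅
  B1: def={x,y} ue={c,y}
  B2: def={f,y} ue={y}
  B3: def={c,w} ue=∅
  B4: def={c,f,y} ue={c,f,y}
  B5: def={d,w} ue={w}
  B6: def={w,x,y} ue={y}
  B7: def={x,y} ue={c,y}

Live sets:
  B0 li=∅ lo={c,f,w,y}
  B1 li={c,f,w,y} lo={c,f,w,y}
  B2 li={c,w,y} lo={c,f,w,y}
  B3 li={f,y} lo={c,f,w,y}
  B4 li={c,f,w,y} lo={c,w,y}
  B5 li={w} lo=∅
  B6 li={c,y} lo={c,y}
  B7 li={c,y} lo=∅

Interference:
  c↔{f,w,x,y}
  d↔{w}
  f↔{c,w,x,y}
  w↔{c,d,f,x,y}
  x↔{c,f,w,y}
  y↔{c,f,w,x}

N(y) = ["c", "f", "w", "x"]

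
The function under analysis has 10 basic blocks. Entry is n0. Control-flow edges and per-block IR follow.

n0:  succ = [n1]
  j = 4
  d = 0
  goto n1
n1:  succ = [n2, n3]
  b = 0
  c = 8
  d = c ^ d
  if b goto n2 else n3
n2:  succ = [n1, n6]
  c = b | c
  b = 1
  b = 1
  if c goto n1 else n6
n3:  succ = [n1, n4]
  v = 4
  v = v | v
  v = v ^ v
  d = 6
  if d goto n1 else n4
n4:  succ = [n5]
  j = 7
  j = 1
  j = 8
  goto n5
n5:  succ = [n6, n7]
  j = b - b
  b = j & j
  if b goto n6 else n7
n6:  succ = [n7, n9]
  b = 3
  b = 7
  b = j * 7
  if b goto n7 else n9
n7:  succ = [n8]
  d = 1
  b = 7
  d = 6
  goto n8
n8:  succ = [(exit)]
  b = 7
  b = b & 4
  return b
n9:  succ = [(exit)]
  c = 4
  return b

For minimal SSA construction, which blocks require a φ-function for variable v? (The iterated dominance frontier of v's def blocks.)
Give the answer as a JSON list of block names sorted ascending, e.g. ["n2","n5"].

Answer: ["n1", "n6", "n7"]

Derivation:
idom tree: n1←n0 n2←n1 n3←n1 n4←n3 n5←n4 n6←n1 n7←n1 n8←n7 n9←n6
Dom at joins:
  n1: preds {n0,n2,n3}: {n0} ∩ {n0,n1,n2} ∩ {n0,n1,n3} = {n0}; idom=n0
  n6: preds {n2,n5}: {n0,n1,n2} ∩ {n0,n1,n3,n4,n5} = {n0,n1}; idom=n1
  n7: preds {n5,n6}: {n0,n1,n3,n4,n5} ∩ {n0,n1,n6} = {n0,n1}; idom=n1

Frontier:
  join n1 pred n0: · stop@n0
  join n1 pred n2: n2→n1 stop@n0
  join n1 pred n3: n3→n1 stop@n0
  join n6 pred n2: n2 stop@n1
  join n6 pred n5: n5→n4→n3 stop@n1
  join n7 pred n5: n5→n4→n3 stop@n1
  join n7 pred n6: n6 stop@n1
  n0: DF=∅
  n1: DF={n1}
  n2: DF={n1,n6}
  n3: DF={n1,n6,n7}
  n4: DF={n6,n7}
  n5: DF={n6,n7}
  n6: DF={n7}
  n7: DF=∅
  n8: DF=∅
  n9: DF=∅

φ for v: defs {n3}
  DF⁺ = {n1,n6,n7}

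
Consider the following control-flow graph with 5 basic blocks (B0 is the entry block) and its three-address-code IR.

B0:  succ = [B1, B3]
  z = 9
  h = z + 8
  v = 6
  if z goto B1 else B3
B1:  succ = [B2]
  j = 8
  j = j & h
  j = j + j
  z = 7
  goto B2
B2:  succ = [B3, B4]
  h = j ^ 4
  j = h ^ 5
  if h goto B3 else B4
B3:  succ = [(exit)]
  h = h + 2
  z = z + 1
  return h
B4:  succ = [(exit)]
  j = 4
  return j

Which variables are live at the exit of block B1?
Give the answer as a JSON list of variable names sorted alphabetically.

Answer: ["j", "z"]

Working:
def/use:
  B0: def={h,v,z} ue=∅
  B1: def={j,z} ue={h}
  B2: def={h,j} ue={j}
  B3: def={h,z} ue={h,z}
  B4: def={j} ue=∅

Liveness:
  B0 li=∅ lo={h,z}
  B1 li={h} lo={j,z}
  B2 li={j,z} lo={h,z}
  B3 li={h,z} lo=∅
  B4 li=∅ lo=∅

live-out(B1) = ["j", "z"]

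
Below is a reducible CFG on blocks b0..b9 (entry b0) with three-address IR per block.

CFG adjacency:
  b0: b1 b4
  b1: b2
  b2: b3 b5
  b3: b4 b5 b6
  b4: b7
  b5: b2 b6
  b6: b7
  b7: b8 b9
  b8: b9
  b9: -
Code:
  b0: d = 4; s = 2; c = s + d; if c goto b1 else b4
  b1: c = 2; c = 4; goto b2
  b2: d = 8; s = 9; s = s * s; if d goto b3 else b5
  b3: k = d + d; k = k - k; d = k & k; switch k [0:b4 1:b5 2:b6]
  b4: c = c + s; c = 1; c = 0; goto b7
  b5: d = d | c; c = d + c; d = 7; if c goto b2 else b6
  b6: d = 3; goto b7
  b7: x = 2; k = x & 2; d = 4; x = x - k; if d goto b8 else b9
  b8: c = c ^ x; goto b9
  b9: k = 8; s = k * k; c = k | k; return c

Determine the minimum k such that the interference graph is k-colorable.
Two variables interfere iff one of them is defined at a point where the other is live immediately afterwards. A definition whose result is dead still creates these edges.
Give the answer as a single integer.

Per-block:
  b0: {c,d,s} / ∅
  b1: {c} / ∅
  b2: {d,s} / ∅
  b3: {d,k} / {d}
  b4: {c} / {c,s}
  b5: {c,d} / {c,d}
  b6: {d} / ∅
  b7: {d,k,x} / ∅
  b8: {c} / {c,x}
  b9: {c,k,s} / ∅

Backward fixpoint:
  b0: in=∅ out={c,s}
  b1: in=∅ out={c}
  b2: in={c} out={c,d,s}
  b3: in={c,d,s} out={c,d,s}
  b4: in={c,s} out={c}
  b5: in={c,d} out={c}
  b6: in={c} out={c}
  b7: in={c} out={c,x}
  b8: in={c,x} out=∅
  b9: in=∅ out=∅

Interference:
  c↔{d,k,s,x}
  d↔{c,k,s,x}
  k↔{c,d,s,x}
  s↔{c,d,k}
  x↔{c,d,k}

Registers:
  {c,d,k,s} pairwise interfere (4-clique) ⇒ χ ≥ 4
  assign c→c0 d→c1 k→c2 s→c3 x→c3 — no edge inside a register ⇒ χ ≤ 4
  χ = 4

Answer: 4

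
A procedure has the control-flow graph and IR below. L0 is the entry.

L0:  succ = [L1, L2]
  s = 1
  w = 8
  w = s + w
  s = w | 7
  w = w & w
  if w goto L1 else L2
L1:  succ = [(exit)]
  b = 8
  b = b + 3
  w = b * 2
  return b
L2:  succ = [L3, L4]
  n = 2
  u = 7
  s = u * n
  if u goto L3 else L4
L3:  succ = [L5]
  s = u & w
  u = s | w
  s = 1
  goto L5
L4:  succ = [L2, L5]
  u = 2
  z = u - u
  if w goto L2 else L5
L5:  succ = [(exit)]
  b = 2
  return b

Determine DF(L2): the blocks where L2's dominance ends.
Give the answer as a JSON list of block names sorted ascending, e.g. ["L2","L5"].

idom tree: L1←L0 L2←L0 L3←L2 L4←L2 L5←L2
Dom∩ at merges:
  L2: preds {L0,L4}: {L0} ∩ {L0,L2,L4} = {L0}; idom=L0
  L5: preds {L3,L4}: {L0,L2,L3} ∩ {L0,L2,L4} = {L0,L2}; idom=L2

DF walk-up:
  L2←L0: walk · to L0
  L2←L4: walk L4→L2 to L0
  L5←L3: walk L3 to L2
  L5←L4: walk L4 to L2
  L0: DF=∅
  L1: DF=∅
  L2: DF={L2}
  L3: DF={L5}
  L4: DF={L2,L5}
  L5: DF=∅

DF(L2) = ["L2"]

Answer: ["L2"]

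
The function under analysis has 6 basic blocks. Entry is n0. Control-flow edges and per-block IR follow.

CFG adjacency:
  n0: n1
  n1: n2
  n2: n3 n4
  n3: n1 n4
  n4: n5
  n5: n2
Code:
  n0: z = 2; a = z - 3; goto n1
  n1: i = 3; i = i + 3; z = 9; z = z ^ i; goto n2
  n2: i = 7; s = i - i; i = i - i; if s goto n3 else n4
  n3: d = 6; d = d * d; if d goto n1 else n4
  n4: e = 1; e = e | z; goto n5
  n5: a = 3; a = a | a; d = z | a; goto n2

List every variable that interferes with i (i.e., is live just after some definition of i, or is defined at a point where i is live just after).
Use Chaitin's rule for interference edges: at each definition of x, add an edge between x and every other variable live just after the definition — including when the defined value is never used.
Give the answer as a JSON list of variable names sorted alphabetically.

Answer: ["s", "z"]

Working:
def/use:
  n0: def={a,z} ue=∅
  n1: def={i,z} ue=∅
  n2: def={i,s} ue=∅
  n3: def={d} ue=∅
  n4: def={e} ue={z}
  n5: def={a,d} ue={z}

Backward fixpoint:
  n0 li=∅ lo=∅
  n1 li=∅ lo={z}
  n2 li={z} lo={z}
  n3 li={z} lo={z}
  n4 li={z} lo={z}
  n5 li={z} lo={z}

Conflict graph:
  a — {z}
  d — {z}
  e — {z}
  i — {s,z}
  s — {i,z}
  z — {a,d,e,i,s}

N(i) = ["s", "z"]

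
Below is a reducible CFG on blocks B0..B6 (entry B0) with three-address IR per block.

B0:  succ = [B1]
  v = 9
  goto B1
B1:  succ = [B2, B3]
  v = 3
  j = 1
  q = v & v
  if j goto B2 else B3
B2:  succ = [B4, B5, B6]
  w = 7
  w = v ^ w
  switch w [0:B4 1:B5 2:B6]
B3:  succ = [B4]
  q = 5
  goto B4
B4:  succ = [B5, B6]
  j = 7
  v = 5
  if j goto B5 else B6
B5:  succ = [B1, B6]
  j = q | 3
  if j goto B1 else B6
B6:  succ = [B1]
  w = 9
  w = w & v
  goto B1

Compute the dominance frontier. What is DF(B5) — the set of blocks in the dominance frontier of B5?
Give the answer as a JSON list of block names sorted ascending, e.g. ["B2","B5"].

idom tree: B1←B0 B2←B1 B3←B1 B4←B1 B5←B1 B6←B1
Dom∩ at merges:
  B1: preds {B0,B5,B6}: {B0} ∩ {B0,B1,B5} ∩ {B0,B1,B6} = {B0}; idom=B0
  B4: preds {B2,B3}: {B0,B1,B2} ∩ {B0,B1,B3} = {B0,B1}; idom=B1
  B5: preds {B2,B4}: {B0,B1,B2} ∩ {B0,B1,B4} = {B0,B1}; idom=B1
  B6: preds {B2,B4,B5}: {B0,B1,B2} ∩ {B0,B1,B4} ∩ {B0,B1,B5} = {B0,B1}; idom=B1

Frontier:
  B1←B0: walk · to B0
  B1←B5: walk B5→B1 to B0
  B1←B6: walk B6→B1 to B0
  B4←B2: walk B2 to B1
  B4←B3: walk B3 to B1
  B5←B2: walk B2 to B1
  B5←B4: walk B4 to B1
  B6←B2: walk B2 to B1
  B6←B4: walk B4 to B1
  B6←B5: walk B5 to B1
  B0: DF=∅
  B1: DF={B1}
  B2: DF={B4,B5,B6}
  B3: DF={B4}
  B4: DF={B5,B6}
  B5: DF={B1,B6}
  B6: DF={B1}

DF(B5) = ["B1", "B6"]

Answer: ["B1", "B6"]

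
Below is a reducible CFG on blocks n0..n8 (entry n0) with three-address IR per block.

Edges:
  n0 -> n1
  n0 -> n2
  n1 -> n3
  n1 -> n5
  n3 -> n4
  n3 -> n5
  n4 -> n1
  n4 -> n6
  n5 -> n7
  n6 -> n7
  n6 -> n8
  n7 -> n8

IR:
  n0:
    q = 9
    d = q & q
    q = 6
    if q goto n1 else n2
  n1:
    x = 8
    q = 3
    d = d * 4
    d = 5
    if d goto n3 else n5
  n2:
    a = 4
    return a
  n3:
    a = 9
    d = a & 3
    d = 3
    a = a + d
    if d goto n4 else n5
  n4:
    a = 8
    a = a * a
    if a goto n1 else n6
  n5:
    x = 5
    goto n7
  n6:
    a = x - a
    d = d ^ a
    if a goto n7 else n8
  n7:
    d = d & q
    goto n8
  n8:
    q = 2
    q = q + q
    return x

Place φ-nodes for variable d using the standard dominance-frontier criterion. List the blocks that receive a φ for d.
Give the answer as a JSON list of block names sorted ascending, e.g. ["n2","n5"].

Answer: ["n1", "n5", "n7", "n8"]

Analysis:
idom tree: n1←n0 n2←n0 n3←n1 n4←n3 n5←n1 n6←n4 n7←n1 n8←n1
Dom at joins:
  n1: preds {n0,n4}: {n0} ∩ {n0,n1,n3,n4} = {n0}; idom=n0
  n5: preds {n1,n3}: {n0,n1} ∩ {n0,n1,n3} = {n0,n1}; idom=n1
  n7: preds {n5,n6}: {n0,n1,n5} ∩ {n0,n1,n3,n4,n6} = {n0,n1}; idom=n1
  n8: preds {n6,n7}: {n0,n1,n3,n4,n6} ∩ {n0,n1,n7} = {n0,n1}; idom=n1

DF walk-up:
  n1←n0: walk · to n0
  n1←n4: walk n4→n3→n1 to n0
  n5←n1: walk · to n1
  n5←n3: walk n3 to n1
  n7←n5: walk n5 to n1
  n7←n6: walk n6→n4→n3 to n1
  n8←n6: walk n6→n4→n3 to n1
  n8←n7: walk n7 to n1
  n0 → ∅
  n1 → {n1}
  n2 → ∅
  n3 → {n1,n5,n7,n8}
  n4 → {n1,n7,n8}
  n5 → {n7}
  n6 → {n7,n8}
  n7 → {n8}
  n8 → ∅

φ for d: defs {n0,n1,n3,n6,n7}
  DF⁺ = {n1,n5,n7,n8}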